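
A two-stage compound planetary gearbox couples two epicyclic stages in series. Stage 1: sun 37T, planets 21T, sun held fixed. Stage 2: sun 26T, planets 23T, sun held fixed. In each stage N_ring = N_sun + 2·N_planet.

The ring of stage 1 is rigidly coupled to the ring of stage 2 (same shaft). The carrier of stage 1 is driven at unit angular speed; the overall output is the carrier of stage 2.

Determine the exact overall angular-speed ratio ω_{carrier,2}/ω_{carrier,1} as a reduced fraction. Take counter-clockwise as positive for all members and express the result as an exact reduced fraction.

4176/3871

Stage 1: N_ring = 37 + 2·21 = 79
Stage 1: 37(ω_s−ω_c) = −79(ω_r−ω_c),  ω_s=0, ω_c=1
Stage 1: ω_r = 1 − (37/79)(0−1) = 116/79
  ⇒ ω_r¹/ω_c¹ = 116/79
Stage 2: N_ring = 26 + 2·23 = 72
Stage 2: 26(ω_s−ω_c) = −72(ω_r−ω_c),  ω_s=0, ω_r=1
Stage 2: 26(0−ω_c) = −72(1−ω_c)  ⇒  98ω_c = 72  ⇒  ω_c = 36/49
  ⇒ ω_c²/ω_r² = 36/49
Coupling ω_r² = ω_r¹ ⇒ overall = 116/79 × 36/49 = 4176/3871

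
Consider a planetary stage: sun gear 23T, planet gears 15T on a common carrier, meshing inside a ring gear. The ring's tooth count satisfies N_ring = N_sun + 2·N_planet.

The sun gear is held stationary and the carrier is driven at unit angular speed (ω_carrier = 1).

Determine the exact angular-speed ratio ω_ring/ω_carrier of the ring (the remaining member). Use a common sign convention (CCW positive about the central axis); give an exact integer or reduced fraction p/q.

76/53

N_ring = 23 + 2·15 = 53
23(ω_s−ω_c) = −53(ω_r−ω_c),  ω_s=0, ω_c=1
ω_r = 1 − (23/53)(0−1) = 76/53
ω_r/ω_c = 76/53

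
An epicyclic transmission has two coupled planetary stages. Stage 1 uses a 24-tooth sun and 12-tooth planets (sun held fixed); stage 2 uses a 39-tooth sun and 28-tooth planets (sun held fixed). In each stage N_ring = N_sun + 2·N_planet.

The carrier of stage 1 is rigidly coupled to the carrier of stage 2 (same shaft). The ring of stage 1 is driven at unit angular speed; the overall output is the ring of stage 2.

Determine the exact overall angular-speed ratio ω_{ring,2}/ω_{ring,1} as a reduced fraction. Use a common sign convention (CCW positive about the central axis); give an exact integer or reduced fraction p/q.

268/285

Stage 1: N_ring = 24 + 2·12 = 48
Stage 1: 24(ω_s−ω_c) = −48(ω_r−ω_c),  ω_s=0, ω_r=1
Stage 1: 24(0−ω_c) = −48(1−ω_c)  ⇒  72ω_c = 48  ⇒  ω_c = 2/3
  ⇒ ω_c¹/ω_r¹ = 2/3
Stage 2: N_ring = 39 + 2·28 = 95
Stage 2: 39(ω_s−ω_c) = −95(ω_r−ω_c),  ω_s=0, ω_c=1
Stage 2: ω_r = 1 − (39/95)(0−1) = 134/95
  ⇒ ω_r²/ω_c² = 134/95
Coupling ω_c² = ω_c¹ ⇒ overall = 2/3 × 134/95 = 268/285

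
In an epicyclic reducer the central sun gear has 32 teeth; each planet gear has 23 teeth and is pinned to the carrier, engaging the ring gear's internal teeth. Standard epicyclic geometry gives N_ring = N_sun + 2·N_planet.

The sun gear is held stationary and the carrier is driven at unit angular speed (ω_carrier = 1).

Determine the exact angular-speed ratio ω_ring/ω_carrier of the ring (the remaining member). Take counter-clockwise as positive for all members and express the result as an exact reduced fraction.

55/39

N_ring = 32 + 2·23 = 78
32(ω_s−ω_c) = −78(ω_r−ω_c),  ω_s=0, ω_c=1
ω_r = 1 − (32/78)(0−1) = 55/39
ω_r/ω_c = 55/39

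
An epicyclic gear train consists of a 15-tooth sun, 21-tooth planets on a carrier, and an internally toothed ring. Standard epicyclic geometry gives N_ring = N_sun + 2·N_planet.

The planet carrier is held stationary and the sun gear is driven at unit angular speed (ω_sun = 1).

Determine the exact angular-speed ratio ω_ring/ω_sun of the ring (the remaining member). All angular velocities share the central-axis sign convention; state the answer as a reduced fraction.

N_ring = 15 + 2·21 = 57
15(ω_s−ω_c) = −57(ω_r−ω_c),  ω_c=0, ω_s=1
ω_r = 0 − (15/57)(1−0) = -5/19
ω_r/ω_s = -5/19

-5/19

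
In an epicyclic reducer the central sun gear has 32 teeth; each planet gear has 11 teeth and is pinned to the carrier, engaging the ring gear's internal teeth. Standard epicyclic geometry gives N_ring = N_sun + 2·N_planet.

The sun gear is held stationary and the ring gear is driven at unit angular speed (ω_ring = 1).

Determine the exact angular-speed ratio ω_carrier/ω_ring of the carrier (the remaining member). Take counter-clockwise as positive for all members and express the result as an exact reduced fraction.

27/43

N_ring = 32 + 2·11 = 54
32(ω_s−ω_c) = −54(ω_r−ω_c),  ω_s=0, ω_r=1
32(0−ω_c) = −54(1−ω_c)  ⇒  86ω_c = 54  ⇒  ω_c = 27/43
ω_c/ω_r = 27/43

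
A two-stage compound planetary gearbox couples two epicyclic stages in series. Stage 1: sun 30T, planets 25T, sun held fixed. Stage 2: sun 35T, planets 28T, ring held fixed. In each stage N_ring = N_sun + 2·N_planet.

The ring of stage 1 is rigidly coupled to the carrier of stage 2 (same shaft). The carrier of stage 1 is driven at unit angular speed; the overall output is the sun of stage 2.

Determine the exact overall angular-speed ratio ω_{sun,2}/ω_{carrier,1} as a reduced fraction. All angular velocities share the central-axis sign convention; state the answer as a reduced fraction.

Stage 1: N_ring = 30 + 2·25 = 80
Stage 1: 30(ω_s−ω_c) = −80(ω_r−ω_c),  ω_s=0, ω_c=1
Stage 1: ω_r = 1 − (30/80)(0−1) = 11/8
  ⇒ ω_r¹/ω_c¹ = 11/8
Stage 2: N_ring = 35 + 2·28 = 91
Stage 2: 35(ω_s−ω_c) = −91(ω_r−ω_c),  ω_r=0, ω_c=1
Stage 2: ω_s = 1 − (91/35)(0−1) = 18/5
  ⇒ ω_s²/ω_c² = 18/5
Coupling ω_c² = ω_r¹ ⇒ overall = 11/8 × 18/5 = 99/20

99/20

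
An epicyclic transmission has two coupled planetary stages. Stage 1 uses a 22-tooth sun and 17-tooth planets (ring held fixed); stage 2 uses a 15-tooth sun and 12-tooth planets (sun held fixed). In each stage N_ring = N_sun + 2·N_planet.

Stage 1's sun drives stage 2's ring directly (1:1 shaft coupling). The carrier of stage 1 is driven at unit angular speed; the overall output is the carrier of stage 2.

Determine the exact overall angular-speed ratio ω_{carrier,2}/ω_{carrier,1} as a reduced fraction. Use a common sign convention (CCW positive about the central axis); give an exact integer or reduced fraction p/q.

169/66

Stage 1: N_ring = 22 + 2·17 = 56
Stage 1: 22(ω_s−ω_c) = −56(ω_r−ω_c),  ω_r=0, ω_c=1
Stage 1: ω_s = 1 − (56/22)(0−1) = 39/11
  ⇒ ω_s¹/ω_c¹ = 39/11
Stage 2: N_ring = 15 + 2·12 = 39
Stage 2: 15(ω_s−ω_c) = −39(ω_r−ω_c),  ω_s=0, ω_r=1
Stage 2: 15(0−ω_c) = −39(1−ω_c)  ⇒  54ω_c = 39  ⇒  ω_c = 13/18
  ⇒ ω_c²/ω_r² = 13/18
Coupling ω_r² = ω_s¹ ⇒ overall = 39/11 × 13/18 = 169/66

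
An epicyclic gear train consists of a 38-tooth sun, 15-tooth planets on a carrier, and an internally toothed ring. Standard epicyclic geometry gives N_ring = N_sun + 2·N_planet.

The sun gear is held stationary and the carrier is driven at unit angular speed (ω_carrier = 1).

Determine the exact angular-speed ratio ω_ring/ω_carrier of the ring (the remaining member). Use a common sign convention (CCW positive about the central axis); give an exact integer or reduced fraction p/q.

53/34

N_ring = 38 + 2·15 = 68
38(ω_s−ω_c) = −68(ω_r−ω_c),  ω_s=0, ω_c=1
ω_r = 1 − (38/68)(0−1) = 53/34
ω_r/ω_c = 53/34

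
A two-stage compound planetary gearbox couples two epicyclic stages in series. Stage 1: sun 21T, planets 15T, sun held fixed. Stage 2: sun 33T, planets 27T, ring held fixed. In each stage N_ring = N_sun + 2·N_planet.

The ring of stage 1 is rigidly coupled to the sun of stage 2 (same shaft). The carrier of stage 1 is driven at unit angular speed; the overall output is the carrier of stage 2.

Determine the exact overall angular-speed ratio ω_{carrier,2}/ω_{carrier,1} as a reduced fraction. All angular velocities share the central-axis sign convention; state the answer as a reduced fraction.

Stage 1: N_ring = 21 + 2·15 = 51
Stage 1: 21(ω_s−ω_c) = −51(ω_r−ω_c),  ω_s=0, ω_c=1
Stage 1: ω_r = 1 − (21/51)(0−1) = 24/17
  ⇒ ω_r¹/ω_c¹ = 24/17
Stage 2: N_ring = 33 + 2·27 = 87
Stage 2: 33(ω_s−ω_c) = −87(ω_r−ω_c),  ω_r=0, ω_s=1
Stage 2: 33(1−ω_c) = −87(0−ω_c)  ⇒  120ω_c = 33  ⇒  ω_c = 11/40
  ⇒ ω_c²/ω_s² = 11/40
Coupling ω_s² = ω_r¹ ⇒ overall = 24/17 × 11/40 = 33/85

33/85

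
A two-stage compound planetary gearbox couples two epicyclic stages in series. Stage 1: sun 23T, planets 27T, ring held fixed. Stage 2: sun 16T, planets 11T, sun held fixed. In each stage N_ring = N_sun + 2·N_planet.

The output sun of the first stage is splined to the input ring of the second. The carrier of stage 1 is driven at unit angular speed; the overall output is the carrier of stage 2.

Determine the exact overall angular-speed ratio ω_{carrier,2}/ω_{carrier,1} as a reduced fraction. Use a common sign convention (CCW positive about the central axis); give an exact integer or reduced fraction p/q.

Stage 1: N_ring = 23 + 2·27 = 77
Stage 1: 23(ω_s−ω_c) = −77(ω_r−ω_c),  ω_r=0, ω_c=1
Stage 1: ω_s = 1 − (77/23)(0−1) = 100/23
  ⇒ ω_s¹/ω_c¹ = 100/23
Stage 2: N_ring = 16 + 2·11 = 38
Stage 2: 16(ω_s−ω_c) = −38(ω_r−ω_c),  ω_s=0, ω_r=1
Stage 2: 16(0−ω_c) = −38(1−ω_c)  ⇒  54ω_c = 38  ⇒  ω_c = 19/27
  ⇒ ω_c²/ω_r² = 19/27
Coupling ω_r² = ω_s¹ ⇒ overall = 100/23 × 19/27 = 1900/621

1900/621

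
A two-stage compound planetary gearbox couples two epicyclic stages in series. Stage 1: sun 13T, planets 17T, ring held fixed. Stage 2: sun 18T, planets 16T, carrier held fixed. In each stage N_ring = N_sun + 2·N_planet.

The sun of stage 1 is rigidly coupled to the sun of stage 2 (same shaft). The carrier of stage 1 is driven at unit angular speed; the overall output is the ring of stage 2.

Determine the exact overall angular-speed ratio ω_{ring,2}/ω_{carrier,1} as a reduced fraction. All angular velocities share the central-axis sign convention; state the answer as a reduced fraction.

Stage 1: N_ring = 13 + 2·17 = 47
Stage 1: 13(ω_s−ω_c) = −47(ω_r−ω_c),  ω_r=0, ω_c=1
Stage 1: ω_s = 1 − (47/13)(0−1) = 60/13
  ⇒ ω_s¹/ω_c¹ = 60/13
Stage 2: N_ring = 18 + 2·16 = 50
Stage 2: 18(ω_s−ω_c) = −50(ω_r−ω_c),  ω_c=0, ω_s=1
Stage 2: ω_r = 0 − (18/50)(1−0) = -9/25
  ⇒ ω_r²/ω_s² = -9/25
Coupling ω_s² = ω_s¹ ⇒ overall = 60/13 × -9/25 = -108/65

-108/65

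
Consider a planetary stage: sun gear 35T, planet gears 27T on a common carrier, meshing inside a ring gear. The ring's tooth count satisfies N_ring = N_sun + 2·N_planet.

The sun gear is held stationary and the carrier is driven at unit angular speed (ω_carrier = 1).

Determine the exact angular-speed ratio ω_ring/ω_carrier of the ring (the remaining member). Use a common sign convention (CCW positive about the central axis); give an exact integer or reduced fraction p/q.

124/89

N_ring = 35 + 2·27 = 89
35(ω_s−ω_c) = −89(ω_r−ω_c),  ω_s=0, ω_c=1
ω_r = 1 − (35/89)(0−1) = 124/89
ω_r/ω_c = 124/89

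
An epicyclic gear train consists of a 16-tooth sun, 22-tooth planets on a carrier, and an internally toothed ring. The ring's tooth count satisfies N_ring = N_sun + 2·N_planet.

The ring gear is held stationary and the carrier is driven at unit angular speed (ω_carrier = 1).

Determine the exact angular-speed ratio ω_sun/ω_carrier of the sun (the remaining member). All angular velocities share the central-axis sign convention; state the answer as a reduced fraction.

N_ring = 16 + 2·22 = 60
16(ω_s−ω_c) = −60(ω_r−ω_c),  ω_r=0, ω_c=1
ω_s = 1 − (60/16)(0−1) = 19/4
ω_s/ω_c = 19/4

19/4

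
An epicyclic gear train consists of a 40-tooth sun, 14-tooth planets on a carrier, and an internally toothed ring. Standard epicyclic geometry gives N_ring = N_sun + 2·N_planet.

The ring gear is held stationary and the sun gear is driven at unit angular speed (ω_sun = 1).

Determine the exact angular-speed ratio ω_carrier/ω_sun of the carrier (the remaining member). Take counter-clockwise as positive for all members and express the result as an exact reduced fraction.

N_ring = 40 + 2·14 = 68
40(ω_s−ω_c) = −68(ω_r−ω_c),  ω_r=0, ω_s=1
40(1−ω_c) = −68(0−ω_c)  ⇒  108ω_c = 40  ⇒  ω_c = 10/27
ω_c/ω_s = 10/27

10/27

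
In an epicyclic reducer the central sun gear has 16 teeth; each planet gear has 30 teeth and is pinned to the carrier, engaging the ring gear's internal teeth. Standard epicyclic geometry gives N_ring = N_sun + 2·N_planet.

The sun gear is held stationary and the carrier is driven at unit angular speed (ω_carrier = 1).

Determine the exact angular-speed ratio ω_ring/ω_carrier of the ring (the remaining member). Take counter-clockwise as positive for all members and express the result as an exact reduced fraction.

N_ring = 16 + 2·30 = 76
16(ω_s−ω_c) = −76(ω_r−ω_c),  ω_s=0, ω_c=1
ω_r = 1 − (16/76)(0−1) = 23/19
ω_r/ω_c = 23/19

23/19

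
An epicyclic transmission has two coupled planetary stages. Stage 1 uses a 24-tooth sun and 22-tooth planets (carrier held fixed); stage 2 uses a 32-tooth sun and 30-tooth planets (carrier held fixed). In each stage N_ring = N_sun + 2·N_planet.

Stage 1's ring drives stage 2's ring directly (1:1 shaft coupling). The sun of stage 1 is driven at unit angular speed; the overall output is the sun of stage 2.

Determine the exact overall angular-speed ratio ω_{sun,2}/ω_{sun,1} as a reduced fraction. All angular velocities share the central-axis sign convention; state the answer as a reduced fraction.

Stage 1: N_ring = 24 + 2·22 = 68
Stage 1: 24(ω_s−ω_c) = −68(ω_r−ω_c),  ω_c=0, ω_s=1
Stage 1: ω_r = 0 − (24/68)(1−0) = -6/17
  ⇒ ω_r¹/ω_s¹ = -6/17
Stage 2: N_ring = 32 + 2·30 = 92
Stage 2: 32(ω_s−ω_c) = −92(ω_r−ω_c),  ω_c=0, ω_r=1
Stage 2: ω_s = 0 − (92/32)(1−0) = -23/8
  ⇒ ω_s²/ω_r² = -23/8
Coupling ω_r² = ω_r¹ ⇒ overall = -6/17 × -23/8 = 69/68

69/68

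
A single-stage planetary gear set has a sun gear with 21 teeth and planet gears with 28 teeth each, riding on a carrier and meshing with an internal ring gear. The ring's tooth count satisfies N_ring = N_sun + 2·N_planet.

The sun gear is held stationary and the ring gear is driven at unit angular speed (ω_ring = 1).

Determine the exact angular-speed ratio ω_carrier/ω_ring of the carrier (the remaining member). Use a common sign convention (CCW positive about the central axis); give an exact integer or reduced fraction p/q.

N_ring = 21 + 2·28 = 77
21(ω_s−ω_c) = −77(ω_r−ω_c),  ω_s=0, ω_r=1
21(0−ω_c) = −77(1−ω_c)  ⇒  98ω_c = 77  ⇒  ω_c = 11/14
ω_c/ω_r = 11/14

11/14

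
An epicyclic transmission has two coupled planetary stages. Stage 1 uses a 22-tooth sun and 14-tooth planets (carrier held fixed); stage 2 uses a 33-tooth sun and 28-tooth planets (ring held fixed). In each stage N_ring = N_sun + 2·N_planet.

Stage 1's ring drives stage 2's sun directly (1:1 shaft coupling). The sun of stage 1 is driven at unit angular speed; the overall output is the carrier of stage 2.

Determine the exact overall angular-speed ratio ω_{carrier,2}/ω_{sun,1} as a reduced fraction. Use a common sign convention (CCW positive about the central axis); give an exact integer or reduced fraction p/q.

-363/3050

Stage 1: N_ring = 22 + 2·14 = 50
Stage 1: 22(ω_s−ω_c) = −50(ω_r−ω_c),  ω_c=0, ω_s=1
Stage 1: ω_r = 0 − (22/50)(1−0) = -11/25
  ⇒ ω_r¹/ω_s¹ = -11/25
Stage 2: N_ring = 33 + 2·28 = 89
Stage 2: 33(ω_s−ω_c) = −89(ω_r−ω_c),  ω_r=0, ω_s=1
Stage 2: 33(1−ω_c) = −89(0−ω_c)  ⇒  122ω_c = 33  ⇒  ω_c = 33/122
  ⇒ ω_c²/ω_s² = 33/122
Coupling ω_s² = ω_r¹ ⇒ overall = -11/25 × 33/122 = -363/3050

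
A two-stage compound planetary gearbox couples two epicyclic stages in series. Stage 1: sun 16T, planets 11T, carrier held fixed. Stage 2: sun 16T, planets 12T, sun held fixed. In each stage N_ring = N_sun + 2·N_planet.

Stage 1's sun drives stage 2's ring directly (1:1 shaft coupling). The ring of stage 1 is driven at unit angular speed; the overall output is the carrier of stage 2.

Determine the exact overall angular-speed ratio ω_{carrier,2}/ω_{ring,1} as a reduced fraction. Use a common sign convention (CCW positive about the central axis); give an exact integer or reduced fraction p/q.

Stage 1: N_ring = 16 + 2·11 = 38
Stage 1: 16(ω_s−ω_c) = −38(ω_r−ω_c),  ω_c=0, ω_r=1
Stage 1: ω_s = 0 − (38/16)(1−0) = -19/8
  ⇒ ω_s¹/ω_r¹ = -19/8
Stage 2: N_ring = 16 + 2·12 = 40
Stage 2: 16(ω_s−ω_c) = −40(ω_r−ω_c),  ω_s=0, ω_r=1
Stage 2: 16(0−ω_c) = −40(1−ω_c)  ⇒  56ω_c = 40  ⇒  ω_c = 5/7
  ⇒ ω_c²/ω_r² = 5/7
Coupling ω_r² = ω_s¹ ⇒ overall = -19/8 × 5/7 = -95/56

-95/56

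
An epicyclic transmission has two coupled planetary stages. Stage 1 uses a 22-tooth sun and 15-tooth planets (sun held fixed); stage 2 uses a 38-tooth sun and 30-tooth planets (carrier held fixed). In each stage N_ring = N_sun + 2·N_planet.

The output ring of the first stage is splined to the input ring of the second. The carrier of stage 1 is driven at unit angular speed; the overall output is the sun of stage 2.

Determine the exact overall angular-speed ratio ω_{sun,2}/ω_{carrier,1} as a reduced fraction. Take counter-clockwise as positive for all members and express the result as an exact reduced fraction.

Stage 1: N_ring = 22 + 2·15 = 52
Stage 1: 22(ω_s−ω_c) = −52(ω_r−ω_c),  ω_s=0, ω_c=1
Stage 1: ω_r = 1 − (22/52)(0−1) = 37/26
  ⇒ ω_r¹/ω_c¹ = 37/26
Stage 2: N_ring = 38 + 2·30 = 98
Stage 2: 38(ω_s−ω_c) = −98(ω_r−ω_c),  ω_c=0, ω_r=1
Stage 2: ω_s = 0 − (98/38)(1−0) = -49/19
  ⇒ ω_s²/ω_r² = -49/19
Coupling ω_r² = ω_r¹ ⇒ overall = 37/26 × -49/19 = -1813/494

-1813/494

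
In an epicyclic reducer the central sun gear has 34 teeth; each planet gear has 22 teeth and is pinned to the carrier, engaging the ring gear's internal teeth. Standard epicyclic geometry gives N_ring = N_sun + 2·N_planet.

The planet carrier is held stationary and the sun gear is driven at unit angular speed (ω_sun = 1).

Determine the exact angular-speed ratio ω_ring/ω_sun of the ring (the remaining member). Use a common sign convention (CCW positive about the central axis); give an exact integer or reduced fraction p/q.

-17/39

N_ring = 34 + 2·22 = 78
34(ω_s−ω_c) = −78(ω_r−ω_c),  ω_c=0, ω_s=1
ω_r = 0 − (34/78)(1−0) = -17/39
ω_r/ω_s = -17/39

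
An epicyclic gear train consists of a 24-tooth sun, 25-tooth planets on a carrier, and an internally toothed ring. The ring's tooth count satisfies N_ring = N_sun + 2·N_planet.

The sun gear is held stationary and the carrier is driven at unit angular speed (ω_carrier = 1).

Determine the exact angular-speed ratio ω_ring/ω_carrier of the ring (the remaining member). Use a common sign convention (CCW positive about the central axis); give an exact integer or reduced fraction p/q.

49/37

N_ring = 24 + 2·25 = 74
24(ω_s−ω_c) = −74(ω_r−ω_c),  ω_s=0, ω_c=1
ω_r = 1 − (24/74)(0−1) = 49/37
ω_r/ω_c = 49/37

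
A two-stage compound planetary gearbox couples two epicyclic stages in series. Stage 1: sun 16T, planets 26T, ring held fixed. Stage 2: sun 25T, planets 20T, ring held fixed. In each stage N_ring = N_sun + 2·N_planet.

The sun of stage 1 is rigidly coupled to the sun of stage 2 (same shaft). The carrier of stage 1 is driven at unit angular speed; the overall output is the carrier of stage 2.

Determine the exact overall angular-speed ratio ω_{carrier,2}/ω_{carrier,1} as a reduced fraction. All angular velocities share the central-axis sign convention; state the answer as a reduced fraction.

35/24

Stage 1: N_ring = 16 + 2·26 = 68
Stage 1: 16(ω_s−ω_c) = −68(ω_r−ω_c),  ω_r=0, ω_c=1
Stage 1: ω_s = 1 − (68/16)(0−1) = 21/4
  ⇒ ω_s¹/ω_c¹ = 21/4
Stage 2: N_ring = 25 + 2·20 = 65
Stage 2: 25(ω_s−ω_c) = −65(ω_r−ω_c),  ω_r=0, ω_s=1
Stage 2: 25(1−ω_c) = −65(0−ω_c)  ⇒  90ω_c = 25  ⇒  ω_c = 5/18
  ⇒ ω_c²/ω_s² = 5/18
Coupling ω_s² = ω_s¹ ⇒ overall = 21/4 × 5/18 = 35/24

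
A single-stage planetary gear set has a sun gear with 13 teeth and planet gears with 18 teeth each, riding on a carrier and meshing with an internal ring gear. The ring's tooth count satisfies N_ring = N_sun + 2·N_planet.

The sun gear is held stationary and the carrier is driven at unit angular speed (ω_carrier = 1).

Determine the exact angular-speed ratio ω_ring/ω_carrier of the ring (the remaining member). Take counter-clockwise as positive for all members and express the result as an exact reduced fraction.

62/49

N_ring = 13 + 2·18 = 49
13(ω_s−ω_c) = −49(ω_r−ω_c),  ω_s=0, ω_c=1
ω_r = 1 − (13/49)(0−1) = 62/49
ω_r/ω_c = 62/49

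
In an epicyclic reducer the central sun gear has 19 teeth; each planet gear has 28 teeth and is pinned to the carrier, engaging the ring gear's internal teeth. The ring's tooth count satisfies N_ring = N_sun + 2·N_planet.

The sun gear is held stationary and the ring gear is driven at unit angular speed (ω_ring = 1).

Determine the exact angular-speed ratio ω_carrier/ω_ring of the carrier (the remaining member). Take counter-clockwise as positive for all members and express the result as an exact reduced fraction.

75/94

N_ring = 19 + 2·28 = 75
19(ω_s−ω_c) = −75(ω_r−ω_c),  ω_s=0, ω_r=1
19(0−ω_c) = −75(1−ω_c)  ⇒  94ω_c = 75  ⇒  ω_c = 75/94
ω_c/ω_r = 75/94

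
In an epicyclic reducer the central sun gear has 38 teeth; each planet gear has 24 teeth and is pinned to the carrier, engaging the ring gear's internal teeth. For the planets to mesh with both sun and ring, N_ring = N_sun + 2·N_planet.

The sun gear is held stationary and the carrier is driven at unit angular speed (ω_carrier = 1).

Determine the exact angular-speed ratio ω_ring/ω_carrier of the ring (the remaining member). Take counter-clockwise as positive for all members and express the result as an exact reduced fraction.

62/43

N_ring = 38 + 2·24 = 86
38(ω_s−ω_c) = −86(ω_r−ω_c),  ω_s=0, ω_c=1
ω_r = 1 − (38/86)(0−1) = 62/43
ω_r/ω_c = 62/43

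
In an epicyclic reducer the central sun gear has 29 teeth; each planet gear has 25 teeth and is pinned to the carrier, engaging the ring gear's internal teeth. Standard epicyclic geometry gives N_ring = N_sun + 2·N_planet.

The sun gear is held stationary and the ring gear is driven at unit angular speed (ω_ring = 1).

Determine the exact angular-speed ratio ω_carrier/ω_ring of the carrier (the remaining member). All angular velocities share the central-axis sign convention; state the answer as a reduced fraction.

79/108

N_ring = 29 + 2·25 = 79
29(ω_s−ω_c) = −79(ω_r−ω_c),  ω_s=0, ω_r=1
29(0−ω_c) = −79(1−ω_c)  ⇒  108ω_c = 79  ⇒  ω_c = 79/108
ω_c/ω_r = 79/108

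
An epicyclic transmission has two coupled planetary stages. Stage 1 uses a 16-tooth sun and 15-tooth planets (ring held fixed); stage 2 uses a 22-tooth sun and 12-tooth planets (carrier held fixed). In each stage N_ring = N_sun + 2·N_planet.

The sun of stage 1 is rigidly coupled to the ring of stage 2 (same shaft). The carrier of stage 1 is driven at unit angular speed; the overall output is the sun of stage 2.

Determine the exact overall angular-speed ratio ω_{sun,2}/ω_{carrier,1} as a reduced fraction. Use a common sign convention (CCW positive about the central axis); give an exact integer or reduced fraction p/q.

Stage 1: N_ring = 16 + 2·15 = 46
Stage 1: 16(ω_s−ω_c) = −46(ω_r−ω_c),  ω_r=0, ω_c=1
Stage 1: ω_s = 1 − (46/16)(0−1) = 31/8
  ⇒ ω_s¹/ω_c¹ = 31/8
Stage 2: N_ring = 22 + 2·12 = 46
Stage 2: 22(ω_s−ω_c) = −46(ω_r−ω_c),  ω_c=0, ω_r=1
Stage 2: ω_s = 0 − (46/22)(1−0) = -23/11
  ⇒ ω_s²/ω_r² = -23/11
Coupling ω_r² = ω_s¹ ⇒ overall = 31/8 × -23/11 = -713/88

-713/88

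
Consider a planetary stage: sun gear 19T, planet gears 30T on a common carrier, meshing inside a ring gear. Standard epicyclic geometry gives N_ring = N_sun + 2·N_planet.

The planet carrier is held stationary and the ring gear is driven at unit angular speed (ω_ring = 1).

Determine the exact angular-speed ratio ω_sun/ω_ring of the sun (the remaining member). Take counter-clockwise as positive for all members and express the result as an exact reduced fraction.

-79/19

N_ring = 19 + 2·30 = 79
19(ω_s−ω_c) = −79(ω_r−ω_c),  ω_c=0, ω_r=1
ω_s = 0 − (79/19)(1−0) = -79/19
ω_s/ω_r = -79/19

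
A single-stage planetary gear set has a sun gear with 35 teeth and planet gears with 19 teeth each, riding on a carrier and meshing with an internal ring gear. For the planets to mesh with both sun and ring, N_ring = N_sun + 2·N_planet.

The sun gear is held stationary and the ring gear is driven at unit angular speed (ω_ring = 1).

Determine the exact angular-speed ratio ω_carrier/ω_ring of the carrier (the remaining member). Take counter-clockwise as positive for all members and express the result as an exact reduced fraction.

N_ring = 35 + 2·19 = 73
35(ω_s−ω_c) = −73(ω_r−ω_c),  ω_s=0, ω_r=1
35(0−ω_c) = −73(1−ω_c)  ⇒  108ω_c = 73  ⇒  ω_c = 73/108
ω_c/ω_r = 73/108

73/108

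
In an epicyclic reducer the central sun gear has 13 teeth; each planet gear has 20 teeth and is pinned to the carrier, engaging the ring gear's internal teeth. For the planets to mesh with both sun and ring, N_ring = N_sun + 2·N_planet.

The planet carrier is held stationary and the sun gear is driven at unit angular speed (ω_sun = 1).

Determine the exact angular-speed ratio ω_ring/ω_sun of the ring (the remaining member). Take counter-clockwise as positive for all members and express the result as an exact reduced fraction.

-13/53

N_ring = 13 + 2·20 = 53
13(ω_s−ω_c) = −53(ω_r−ω_c),  ω_c=0, ω_s=1
ω_r = 0 − (13/53)(1−0) = -13/53
ω_r/ω_s = -13/53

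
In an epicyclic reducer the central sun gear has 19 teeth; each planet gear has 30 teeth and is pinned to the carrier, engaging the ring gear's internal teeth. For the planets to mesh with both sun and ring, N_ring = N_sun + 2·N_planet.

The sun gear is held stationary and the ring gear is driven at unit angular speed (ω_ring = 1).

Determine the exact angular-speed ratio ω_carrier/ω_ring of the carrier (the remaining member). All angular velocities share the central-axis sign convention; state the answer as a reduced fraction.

N_ring = 19 + 2·30 = 79
19(ω_s−ω_c) = −79(ω_r−ω_c),  ω_s=0, ω_r=1
19(0−ω_c) = −79(1−ω_c)  ⇒  98ω_c = 79  ⇒  ω_c = 79/98
ω_c/ω_r = 79/98

79/98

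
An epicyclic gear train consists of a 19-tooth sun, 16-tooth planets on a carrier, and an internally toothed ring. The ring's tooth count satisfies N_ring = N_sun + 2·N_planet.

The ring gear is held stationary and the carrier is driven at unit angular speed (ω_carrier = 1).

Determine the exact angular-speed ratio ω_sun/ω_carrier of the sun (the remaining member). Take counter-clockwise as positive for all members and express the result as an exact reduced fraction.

N_ring = 19 + 2·16 = 51
19(ω_s−ω_c) = −51(ω_r−ω_c),  ω_r=0, ω_c=1
ω_s = 1 − (51/19)(0−1) = 70/19
ω_s/ω_c = 70/19

70/19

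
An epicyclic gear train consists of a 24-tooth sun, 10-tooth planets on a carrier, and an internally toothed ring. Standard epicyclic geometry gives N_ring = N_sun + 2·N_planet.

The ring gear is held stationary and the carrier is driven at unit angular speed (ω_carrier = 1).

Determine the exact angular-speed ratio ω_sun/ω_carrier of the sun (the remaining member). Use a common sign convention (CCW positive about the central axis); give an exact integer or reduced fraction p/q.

17/6

N_ring = 24 + 2·10 = 44
24(ω_s−ω_c) = −44(ω_r−ω_c),  ω_r=0, ω_c=1
ω_s = 1 − (44/24)(0−1) = 17/6
ω_s/ω_c = 17/6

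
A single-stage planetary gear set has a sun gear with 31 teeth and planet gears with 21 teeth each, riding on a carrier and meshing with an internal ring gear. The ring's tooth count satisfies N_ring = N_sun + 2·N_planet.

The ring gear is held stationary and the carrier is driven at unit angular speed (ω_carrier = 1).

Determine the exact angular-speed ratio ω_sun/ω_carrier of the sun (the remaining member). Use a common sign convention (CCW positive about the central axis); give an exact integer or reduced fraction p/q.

104/31

N_ring = 31 + 2·21 = 73
31(ω_s−ω_c) = −73(ω_r−ω_c),  ω_r=0, ω_c=1
ω_s = 1 − (73/31)(0−1) = 104/31
ω_s/ω_c = 104/31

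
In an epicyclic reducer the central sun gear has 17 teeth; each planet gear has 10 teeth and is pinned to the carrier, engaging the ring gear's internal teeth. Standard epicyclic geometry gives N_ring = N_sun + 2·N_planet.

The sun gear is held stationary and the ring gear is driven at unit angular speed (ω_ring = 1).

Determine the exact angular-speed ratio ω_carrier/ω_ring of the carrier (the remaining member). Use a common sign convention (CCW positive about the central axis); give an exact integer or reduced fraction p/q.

N_ring = 17 + 2·10 = 37
17(ω_s−ω_c) = −37(ω_r−ω_c),  ω_s=0, ω_r=1
17(0−ω_c) = −37(1−ω_c)  ⇒  54ω_c = 37  ⇒  ω_c = 37/54
ω_c/ω_r = 37/54

37/54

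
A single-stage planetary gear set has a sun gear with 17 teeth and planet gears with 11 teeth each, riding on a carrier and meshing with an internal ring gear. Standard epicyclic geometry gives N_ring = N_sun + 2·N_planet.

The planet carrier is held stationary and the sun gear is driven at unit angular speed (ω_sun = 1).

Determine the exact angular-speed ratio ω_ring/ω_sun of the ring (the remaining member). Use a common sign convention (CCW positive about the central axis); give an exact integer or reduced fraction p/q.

-17/39

N_ring = 17 + 2·11 = 39
17(ω_s−ω_c) = −39(ω_r−ω_c),  ω_c=0, ω_s=1
ω_r = 0 − (17/39)(1−0) = -17/39
ω_r/ω_s = -17/39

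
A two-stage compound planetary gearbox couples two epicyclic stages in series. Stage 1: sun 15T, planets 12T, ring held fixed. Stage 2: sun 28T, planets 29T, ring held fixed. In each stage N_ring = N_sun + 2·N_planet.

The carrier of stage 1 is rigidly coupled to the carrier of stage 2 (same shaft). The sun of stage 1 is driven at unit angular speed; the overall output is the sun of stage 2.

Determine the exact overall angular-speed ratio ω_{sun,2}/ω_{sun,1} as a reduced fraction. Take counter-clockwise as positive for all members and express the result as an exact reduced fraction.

95/84

Stage 1: N_ring = 15 + 2·12 = 39
Stage 1: 15(ω_s−ω_c) = −39(ω_r−ω_c),  ω_r=0, ω_s=1
Stage 1: 15(1−ω_c) = −39(0−ω_c)  ⇒  54ω_c = 15  ⇒  ω_c = 5/18
  ⇒ ω_c¹/ω_s¹ = 5/18
Stage 2: N_ring = 28 + 2·29 = 86
Stage 2: 28(ω_s−ω_c) = −86(ω_r−ω_c),  ω_r=0, ω_c=1
Stage 2: ω_s = 1 − (86/28)(0−1) = 57/14
  ⇒ ω_s²/ω_c² = 57/14
Coupling ω_c² = ω_c¹ ⇒ overall = 5/18 × 57/14 = 95/84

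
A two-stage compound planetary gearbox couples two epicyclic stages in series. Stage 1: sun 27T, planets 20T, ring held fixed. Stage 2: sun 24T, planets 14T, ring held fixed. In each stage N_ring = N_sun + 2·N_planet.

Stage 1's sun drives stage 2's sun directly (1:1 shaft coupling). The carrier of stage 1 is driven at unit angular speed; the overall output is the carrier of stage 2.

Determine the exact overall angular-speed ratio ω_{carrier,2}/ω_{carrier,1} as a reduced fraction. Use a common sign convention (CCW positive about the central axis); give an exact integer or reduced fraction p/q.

188/171

Stage 1: N_ring = 27 + 2·20 = 67
Stage 1: 27(ω_s−ω_c) = −67(ω_r−ω_c),  ω_r=0, ω_c=1
Stage 1: ω_s = 1 − (67/27)(0−1) = 94/27
  ⇒ ω_s¹/ω_c¹ = 94/27
Stage 2: N_ring = 24 + 2·14 = 52
Stage 2: 24(ω_s−ω_c) = −52(ω_r−ω_c),  ω_r=0, ω_s=1
Stage 2: 24(1−ω_c) = −52(0−ω_c)  ⇒  76ω_c = 24  ⇒  ω_c = 6/19
  ⇒ ω_c²/ω_s² = 6/19
Coupling ω_s² = ω_s¹ ⇒ overall = 94/27 × 6/19 = 188/171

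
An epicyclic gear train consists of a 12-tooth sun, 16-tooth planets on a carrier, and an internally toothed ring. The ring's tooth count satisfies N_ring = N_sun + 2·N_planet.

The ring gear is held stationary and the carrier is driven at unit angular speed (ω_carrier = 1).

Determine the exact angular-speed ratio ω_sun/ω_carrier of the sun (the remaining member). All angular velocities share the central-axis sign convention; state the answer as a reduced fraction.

N_ring = 12 + 2·16 = 44
12(ω_s−ω_c) = −44(ω_r−ω_c),  ω_r=0, ω_c=1
ω_s = 1 − (44/12)(0−1) = 14/3
ω_s/ω_c = 14/3

14/3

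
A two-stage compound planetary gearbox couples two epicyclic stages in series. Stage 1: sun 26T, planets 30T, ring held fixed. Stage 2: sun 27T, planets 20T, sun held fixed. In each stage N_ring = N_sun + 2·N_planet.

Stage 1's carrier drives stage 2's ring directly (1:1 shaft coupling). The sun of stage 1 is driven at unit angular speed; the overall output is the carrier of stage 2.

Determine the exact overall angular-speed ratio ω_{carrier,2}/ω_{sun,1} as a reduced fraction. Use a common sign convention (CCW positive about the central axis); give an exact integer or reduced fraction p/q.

Stage 1: N_ring = 26 + 2·30 = 86
Stage 1: 26(ω_s−ω_c) = −86(ω_r−ω_c),  ω_r=0, ω_s=1
Stage 1: 26(1−ω_c) = −86(0−ω_c)  ⇒  112ω_c = 26  ⇒  ω_c = 13/56
  ⇒ ω_c¹/ω_s¹ = 13/56
Stage 2: N_ring = 27 + 2·20 = 67
Stage 2: 27(ω_s−ω_c) = −67(ω_r−ω_c),  ω_s=0, ω_r=1
Stage 2: 27(0−ω_c) = −67(1−ω_c)  ⇒  94ω_c = 67  ⇒  ω_c = 67/94
  ⇒ ω_c²/ω_r² = 67/94
Coupling ω_r² = ω_c¹ ⇒ overall = 13/56 × 67/94 = 871/5264

871/5264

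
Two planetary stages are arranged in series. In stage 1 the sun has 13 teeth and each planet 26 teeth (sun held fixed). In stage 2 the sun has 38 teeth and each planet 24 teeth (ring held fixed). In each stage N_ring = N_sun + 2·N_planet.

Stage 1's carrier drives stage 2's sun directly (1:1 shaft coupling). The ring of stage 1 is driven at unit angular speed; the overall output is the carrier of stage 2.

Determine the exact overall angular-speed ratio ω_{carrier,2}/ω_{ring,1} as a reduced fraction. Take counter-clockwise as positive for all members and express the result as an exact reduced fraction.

95/372

Stage 1: N_ring = 13 + 2·26 = 65
Stage 1: 13(ω_s−ω_c) = −65(ω_r−ω_c),  ω_s=0, ω_r=1
Stage 1: 13(0−ω_c) = −65(1−ω_c)  ⇒  78ω_c = 65  ⇒  ω_c = 5/6
  ⇒ ω_c¹/ω_r¹ = 5/6
Stage 2: N_ring = 38 + 2·24 = 86
Stage 2: 38(ω_s−ω_c) = −86(ω_r−ω_c),  ω_r=0, ω_s=1
Stage 2: 38(1−ω_c) = −86(0−ω_c)  ⇒  124ω_c = 38  ⇒  ω_c = 19/62
  ⇒ ω_c²/ω_s² = 19/62
Coupling ω_s² = ω_c¹ ⇒ overall = 5/6 × 19/62 = 95/372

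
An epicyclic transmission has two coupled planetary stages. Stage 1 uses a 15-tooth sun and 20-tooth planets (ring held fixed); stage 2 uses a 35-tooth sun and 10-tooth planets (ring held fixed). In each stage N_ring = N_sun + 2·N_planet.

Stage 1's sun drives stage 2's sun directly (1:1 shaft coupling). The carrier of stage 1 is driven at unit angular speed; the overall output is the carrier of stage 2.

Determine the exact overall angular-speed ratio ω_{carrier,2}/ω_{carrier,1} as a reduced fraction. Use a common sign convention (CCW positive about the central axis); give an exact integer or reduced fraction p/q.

Stage 1: N_ring = 15 + 2·20 = 55
Stage 1: 15(ω_s−ω_c) = −55(ω_r−ω_c),  ω_r=0, ω_c=1
Stage 1: ω_s = 1 − (55/15)(0−1) = 14/3
  ⇒ ω_s¹/ω_c¹ = 14/3
Stage 2: N_ring = 35 + 2·10 = 55
Stage 2: 35(ω_s−ω_c) = −55(ω_r−ω_c),  ω_r=0, ω_s=1
Stage 2: 35(1−ω_c) = −55(0−ω_c)  ⇒  90ω_c = 35  ⇒  ω_c = 7/18
  ⇒ ω_c²/ω_s² = 7/18
Coupling ω_s² = ω_s¹ ⇒ overall = 14/3 × 7/18 = 49/27

49/27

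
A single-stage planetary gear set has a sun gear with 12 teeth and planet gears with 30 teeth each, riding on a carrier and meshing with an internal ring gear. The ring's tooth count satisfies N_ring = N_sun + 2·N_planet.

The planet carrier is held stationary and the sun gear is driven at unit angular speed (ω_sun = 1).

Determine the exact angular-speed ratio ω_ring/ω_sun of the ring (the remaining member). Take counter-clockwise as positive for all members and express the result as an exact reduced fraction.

-1/6

N_ring = 12 + 2·30 = 72
12(ω_s−ω_c) = −72(ω_r−ω_c),  ω_c=0, ω_s=1
ω_r = 0 − (12/72)(1−0) = -1/6
ω_r/ω_s = -1/6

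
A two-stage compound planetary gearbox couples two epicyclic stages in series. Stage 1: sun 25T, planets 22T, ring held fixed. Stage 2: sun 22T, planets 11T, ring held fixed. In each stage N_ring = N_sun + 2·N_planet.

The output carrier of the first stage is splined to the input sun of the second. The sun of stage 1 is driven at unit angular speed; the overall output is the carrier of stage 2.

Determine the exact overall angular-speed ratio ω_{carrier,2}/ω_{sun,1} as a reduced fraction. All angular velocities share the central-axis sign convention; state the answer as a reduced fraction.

25/282

Stage 1: N_ring = 25 + 2·22 = 69
Stage 1: 25(ω_s−ω_c) = −69(ω_r−ω_c),  ω_r=0, ω_s=1
Stage 1: 25(1−ω_c) = −69(0−ω_c)  ⇒  94ω_c = 25  ⇒  ω_c = 25/94
  ⇒ ω_c¹/ω_s¹ = 25/94
Stage 2: N_ring = 22 + 2·11 = 44
Stage 2: 22(ω_s−ω_c) = −44(ω_r−ω_c),  ω_r=0, ω_s=1
Stage 2: 22(1−ω_c) = −44(0−ω_c)  ⇒  66ω_c = 22  ⇒  ω_c = 1/3
  ⇒ ω_c²/ω_s² = 1/3
Coupling ω_s² = ω_c¹ ⇒ overall = 25/94 × 1/3 = 25/282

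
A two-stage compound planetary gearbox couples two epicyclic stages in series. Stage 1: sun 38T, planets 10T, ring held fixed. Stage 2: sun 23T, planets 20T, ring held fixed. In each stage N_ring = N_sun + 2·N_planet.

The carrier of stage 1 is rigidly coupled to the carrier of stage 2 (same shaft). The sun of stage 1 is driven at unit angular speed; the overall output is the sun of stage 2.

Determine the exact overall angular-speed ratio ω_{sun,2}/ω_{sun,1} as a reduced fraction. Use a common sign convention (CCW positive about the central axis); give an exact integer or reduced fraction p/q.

817/552

Stage 1: N_ring = 38 + 2·10 = 58
Stage 1: 38(ω_s−ω_c) = −58(ω_r−ω_c),  ω_r=0, ω_s=1
Stage 1: 38(1−ω_c) = −58(0−ω_c)  ⇒  96ω_c = 38  ⇒  ω_c = 19/48
  ⇒ ω_c¹/ω_s¹ = 19/48
Stage 2: N_ring = 23 + 2·20 = 63
Stage 2: 23(ω_s−ω_c) = −63(ω_r−ω_c),  ω_r=0, ω_c=1
Stage 2: ω_s = 1 − (63/23)(0−1) = 86/23
  ⇒ ω_s²/ω_c² = 86/23
Coupling ω_c² = ω_c¹ ⇒ overall = 19/48 × 86/23 = 817/552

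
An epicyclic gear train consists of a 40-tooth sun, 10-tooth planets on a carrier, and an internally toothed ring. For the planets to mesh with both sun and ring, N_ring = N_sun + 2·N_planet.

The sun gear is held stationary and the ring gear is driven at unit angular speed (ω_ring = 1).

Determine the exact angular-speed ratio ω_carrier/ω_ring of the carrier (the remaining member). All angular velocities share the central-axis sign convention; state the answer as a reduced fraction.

N_ring = 40 + 2·10 = 60
40(ω_s−ω_c) = −60(ω_r−ω_c),  ω_s=0, ω_r=1
40(0−ω_c) = −60(1−ω_c)  ⇒  100ω_c = 60  ⇒  ω_c = 3/5
ω_c/ω_r = 3/5

3/5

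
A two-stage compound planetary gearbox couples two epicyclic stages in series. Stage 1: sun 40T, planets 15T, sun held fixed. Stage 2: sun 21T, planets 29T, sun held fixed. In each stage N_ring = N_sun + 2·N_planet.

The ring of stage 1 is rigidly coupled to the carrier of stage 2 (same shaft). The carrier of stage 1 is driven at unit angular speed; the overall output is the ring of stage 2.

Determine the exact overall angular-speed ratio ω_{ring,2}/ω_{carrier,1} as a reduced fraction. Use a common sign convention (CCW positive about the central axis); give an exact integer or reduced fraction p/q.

Stage 1: N_ring = 40 + 2·15 = 70
Stage 1: 40(ω_s−ω_c) = −70(ω_r−ω_c),  ω_s=0, ω_c=1
Stage 1: ω_r = 1 − (40/70)(0−1) = 11/7
  ⇒ ω_r¹/ω_c¹ = 11/7
Stage 2: N_ring = 21 + 2·29 = 79
Stage 2: 21(ω_s−ω_c) = −79(ω_r−ω_c),  ω_s=0, ω_c=1
Stage 2: ω_r = 1 − (21/79)(0−1) = 100/79
  ⇒ ω_r²/ω_c² = 100/79
Coupling ω_c² = ω_r¹ ⇒ overall = 11/7 × 100/79 = 1100/553

1100/553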